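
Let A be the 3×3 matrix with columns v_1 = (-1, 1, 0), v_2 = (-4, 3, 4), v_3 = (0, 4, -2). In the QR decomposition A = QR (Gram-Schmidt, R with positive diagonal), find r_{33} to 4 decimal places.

r_{33} = 2.4371

v_1 = (-1, 1, 0); ‖v_1‖ = 1.4142, so e_1 = (-0.7071, 0.7071, 0.0000).
e_1·v_2 = (-0.7071)·(-4) + 0.7071·3 + 0.0000·4 = 4.9497.
u_2 = v_2 − 4.9497·e_1 = (-0.5000, -0.5000, 4.0000).
‖u_2‖ = 4.0620, so e_2 = (-0.1231, -0.1231, 0.9847).
e_1·v_3 = (-0.7071)·0 + 0.7071·4 + 0.0000·(-2) = 2.8284; e_2·v_3 = (-0.1231)·0 + (-0.1231)·4 + 0.9847·(-2) = -2.4618.
u_3 = v_3 − 2.8284·e_1 + 2.4618·e_2 = (1.6970, 1.6970, 0.4242).
r_{33} = ‖u_3‖ = 2.4371.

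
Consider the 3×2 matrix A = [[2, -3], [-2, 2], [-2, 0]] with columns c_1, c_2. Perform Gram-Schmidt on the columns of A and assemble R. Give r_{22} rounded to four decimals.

q_1 = c_1/‖c_1‖ = (2, -2, -2)/3.4641 = (0.5774, -0.5774, -0.5774).
r_{12} = q_1·c_2 = -2.8868.
u_2 = c_2 + 2.8868·q_1 = (-1.3333, 0.3333, -1.6667).
r_{22} = ‖u_2‖ = 2.1602.

r_{22} = 2.1602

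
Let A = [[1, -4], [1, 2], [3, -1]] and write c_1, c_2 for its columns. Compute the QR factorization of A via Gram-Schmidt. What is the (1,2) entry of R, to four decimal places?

r_{12} = -1.5076

e_1 = c_1/‖c_1‖ = (1, 1, 3)/3.3166 = (0.3015, 0.3015, 0.9045).
r_{12} = e_1·c_2 = -1.5076.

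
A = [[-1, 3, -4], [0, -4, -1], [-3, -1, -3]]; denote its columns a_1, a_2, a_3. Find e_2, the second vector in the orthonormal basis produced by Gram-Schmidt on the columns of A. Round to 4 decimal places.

e_2 = (0.5883, -0.7845, -0.1961)

e_1 = a_1/‖a_1‖ = (-1, 0, -3)/3.1623 = (-0.3162, 0.0000, -0.9487).
r_{12} = e_1·a_2 = 0.0000.
u_2 = a_2 + 0.0000·e_1 = (3.0000, -4.0000, -1.0000).
‖u_2‖ = 5.0990, so e_2 = (0.5883, -0.7845, -0.1961).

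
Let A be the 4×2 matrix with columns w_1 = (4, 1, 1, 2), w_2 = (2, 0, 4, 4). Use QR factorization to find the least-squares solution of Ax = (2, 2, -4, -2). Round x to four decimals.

e_1 = w_1/‖w_1‖ = (4, 1, 1, 2)/4.6904 = (0.8528, 0.2132, 0.2132, 0.4264).
r_{12} = e_1·w_2 = 4.2640.
u_2 = w_2 − 4.2640·e_1 = (-1.6364, -0.9091, 3.0909, 2.1818).
‖u_2‖ = 4.2212, so e_2 = (-0.3877, -0.2154, 0.7322, 0.5169).
Qᵀb = (0.4264, -5.1688).
Back-substitute: x_2 = -5.1688/4.2212 = -1.2245.
x_1 = (0.4264 − 4.2640·(-1.2245))/4.6904 = 1.2041.

x = (1.2041, -1.2245)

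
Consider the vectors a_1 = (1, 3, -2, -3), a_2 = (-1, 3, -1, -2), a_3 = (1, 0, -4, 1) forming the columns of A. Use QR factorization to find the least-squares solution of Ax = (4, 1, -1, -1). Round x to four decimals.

e_1 = a_1/‖a_1‖ = (1, 3, -2, -3)/4.7958 = (0.2085, 0.6255, -0.4170, -0.6255).
r_{12} = e_1·a_2 = 3.3362.
u_2 = a_2 − 3.3362·e_1 = (-1.6957, 0.9130, 0.3913, 0.0870).
‖u_2‖ = 1.9671, so e_2 = (-0.8620, 0.4642, 0.1989, 0.0442).
r_{13} = e_1·a_3 = 1.2511; r_{23} = e_2·a_3 = -1.6135.
u_3 = a_3 − 1.2511·e_1 + 1.6135·e_2 = (-0.6517, -0.0337, -3.1573, 1.8539).
‖u_3‖ = 3.7191, so e_3 = (-0.1752, -0.0091, -0.8490, 0.4985).
Qᵀb = (2.5022, -3.2270, -0.3595).
Back-substitute: x_3 = -0.3595/3.7191 = -0.0967.
x_2 = (-3.2270 + 1.6135·(-0.0967))/1.9671 = -1.7197.
x_1 = (2.5022 − 3.3362·(-1.7197) − 1.2511·(-0.0967))/4.7958 = 1.7433.

x = (1.7433, -1.7197, -0.0967)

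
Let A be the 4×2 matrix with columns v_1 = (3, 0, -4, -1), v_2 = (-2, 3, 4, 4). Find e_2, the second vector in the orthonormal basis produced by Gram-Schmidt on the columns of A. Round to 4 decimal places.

e_2 = (0.2294, 0.6882, 0.0000, 0.6882)

v_1 = (3, 0, -4, -1); ‖v_1‖ = 5.0990, so e_1 = (0.5883, 0.0000, -0.7845, -0.1961).
e_1·v_2 = 0.5883·(-2) + 0.0000·3 + (-0.7845)·4 + (-0.1961)·4 = -5.0990.
u_2 = v_2 + 5.0990·e_1 = (1.0000, 3.0000, 0.0000, 3.0000).
‖u_2‖ = 4.3589, so e_2 = (0.2294, 0.6882, 0.0000, 0.6882).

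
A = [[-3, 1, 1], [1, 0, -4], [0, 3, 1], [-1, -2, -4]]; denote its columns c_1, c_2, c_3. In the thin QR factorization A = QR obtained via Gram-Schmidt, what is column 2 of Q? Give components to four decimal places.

c_1 = (-3, 1, 0, -1); ‖c_1‖ = 3.3166, so e_1 = (-0.9045, 0.3015, 0.0000, -0.3015).
e_1·c_2 = (-0.9045)·1 + 0.3015·0 + 0.0000·3 + (-0.3015)·(-2) = -0.3015.
u_2 = c_2 + 0.3015·e_1 = (0.7273, 0.0909, 3.0000, -2.0909).
‖u_2‖ = 3.7295, so e_2 = (0.1950, 0.0244, 0.8044, -0.5606).

e_2 = (0.1950, 0.0244, 0.8044, -0.5606)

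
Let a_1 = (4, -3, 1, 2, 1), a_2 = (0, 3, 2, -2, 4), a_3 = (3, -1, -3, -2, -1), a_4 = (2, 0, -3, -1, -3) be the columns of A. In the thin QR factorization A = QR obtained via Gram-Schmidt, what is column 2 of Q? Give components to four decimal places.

e_2 = (0.1611, 0.4144, 0.3971, -0.2762, 0.7539)

a_1 = (4, -3, 1, 2, 1); ‖a_1‖ = 5.5678, so e_1 = (0.7184, -0.5388, 0.1796, 0.3592, 0.1796).
e_1·a_2 = 0.7184·0 + (-0.5388)·3 + 0.1796·2 + 0.3592·(-2) + 0.1796·4 = -1.2572.
u_2 = a_2 + 1.2572·e_1 = (0.9032, 2.3226, 2.2258, -1.5484, 4.2258).
‖u_2‖ = 5.6053, so e_2 = (0.1611, 0.4144, 0.3971, -0.2762, 0.7539).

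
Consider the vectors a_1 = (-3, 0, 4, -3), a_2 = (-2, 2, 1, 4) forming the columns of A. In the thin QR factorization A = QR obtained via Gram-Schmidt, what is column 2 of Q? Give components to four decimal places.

q_2 = (-0.4363, 0.4009, 0.2476, 0.7665)

q_1 = a_1/‖a_1‖ = (-3, 0, 4, -3)/5.8310 = (-0.5145, 0.0000, 0.6860, -0.5145).
r_{12} = q_1·a_2 = -0.3430.
u_2 = a_2 + 0.3430·q_1 = (-2.1765, 2.0000, 1.2353, 3.8235).
‖u_2‖ = 4.9882, so q_2 = (-0.4363, 0.4009, 0.2476, 0.7665).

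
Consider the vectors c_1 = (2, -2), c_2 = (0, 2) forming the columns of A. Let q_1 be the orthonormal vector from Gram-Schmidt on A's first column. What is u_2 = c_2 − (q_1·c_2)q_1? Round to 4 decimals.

c_1 = (2, -2); ‖c_1‖ = 2.8284, so q_1 = (0.7071, -0.7071).
q_1·c_2 = 0.7071·0 + (-0.7071)·2 = -1.4142.
u_2 = c_2 + 1.4142·q_1 = (1.0000, 1.0000).

u_2 = (1.0000, 1.0000)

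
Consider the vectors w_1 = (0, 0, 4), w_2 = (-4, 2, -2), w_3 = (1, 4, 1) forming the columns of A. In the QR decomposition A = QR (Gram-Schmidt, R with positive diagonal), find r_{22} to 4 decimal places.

q_1 = w_1/‖w_1‖ = (0, 0, 4)/4.0000 = (0.0000, 0.0000, 1.0000).
r_{12} = q_1·w_2 = -2.0000.
u_2 = w_2 + 2.0000·q_1 = (-4.0000, 2.0000, 0.0000).
r_{22} = ‖u_2‖ = 4.4721.

r_{22} = 4.4721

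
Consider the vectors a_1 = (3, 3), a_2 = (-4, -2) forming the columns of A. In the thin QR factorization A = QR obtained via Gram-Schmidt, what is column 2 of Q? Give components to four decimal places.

q_2 = (-0.7071, 0.7071)

q_1 = a_1/‖a_1‖ = (3, 3)/4.2426 = (0.7071, 0.7071).
r_{12} = q_1·a_2 = -4.2426.
u_2 = a_2 + 4.2426·q_1 = (-1.0000, 1.0000).
‖u_2‖ = 1.4142, so q_2 = (-0.7071, 0.7071).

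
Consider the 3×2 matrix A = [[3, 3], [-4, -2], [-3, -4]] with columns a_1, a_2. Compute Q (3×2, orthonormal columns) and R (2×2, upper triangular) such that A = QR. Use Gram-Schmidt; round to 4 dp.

Q = [[0.5145, 0.2136], [-0.6860, 0.6836], [-0.5145, -0.6979]], R = [[5.8310, 4.9735], [0.0000, 2.0651]]

a_1 = (3, -4, -3); ‖a_1‖ = 5.8310, so e_1 = (0.5145, -0.6860, -0.5145).
e_1·a_2 = 0.5145·3 + (-0.6860)·(-2) + (-0.5145)·(-4) = 4.9735.
u_2 = a_2 − 4.9735·e_1 = (0.4412, 1.4118, -1.4412).
‖u_2‖ = 2.0651, so e_2 = (0.2136, 0.6836, -0.6979).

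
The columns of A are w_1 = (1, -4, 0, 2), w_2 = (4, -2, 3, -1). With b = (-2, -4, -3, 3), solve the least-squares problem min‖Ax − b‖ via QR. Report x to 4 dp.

x = (1.3585, -0.8528)

w_1 = (1, -4, 0, 2); ‖w_1‖ = 4.5826, so e_1 = (0.2182, -0.8729, 0.0000, 0.4364).
e_1·w_2 = 0.2182·4 + (-0.8729)·(-2) + 0.0000·3 + 0.4364·(-1) = 2.1822.
u_2 = w_2 − 2.1822·e_1 = (3.5238, -0.0952, 3.0000, -1.9524).
‖u_2‖ = 5.0238, so e_2 = (0.7014, -0.0190, 0.5972, -0.3886).
Qᵀb = (4.3644, -4.2844).
Back-substitute: x_2 = -4.2844/5.0238 = -0.8528.
x_1 = (4.3644 − 2.1822·(-0.8528))/4.5826 = 1.3585.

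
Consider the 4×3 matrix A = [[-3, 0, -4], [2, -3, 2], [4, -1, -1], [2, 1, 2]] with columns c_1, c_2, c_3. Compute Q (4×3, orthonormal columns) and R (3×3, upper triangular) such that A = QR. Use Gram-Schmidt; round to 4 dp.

c_1 = (-3, 2, 4, 2); ‖c_1‖ = 5.7446, so q_1 = (-0.5222, 0.3482, 0.6963, 0.3482).
q_1·c_2 = (-0.5222)·0 + 0.3482·(-3) + 0.6963·(-1) + 0.3482·1 = -1.3926.
u_2 = c_2 + 1.3926·q_1 = (-0.7273, -2.5152, -0.0303, 1.4848).
‖u_2‖ = 3.0101, so q_2 = (-0.2416, -0.8356, -0.0101, 0.4933).
q_1·c_3 = (-0.5222)·(-4) + 0.3482·2 + 0.6963·(-1) + 0.3482·2 = 2.7852; q_2·c_3 = (-0.2416)·(-4) + (-0.8356)·2 + (-0.0101)·(-1) + 0.4933·2 = 0.2919.
u_3 = c_3 − 2.7852·q_1 − 0.2919·q_2 = (-2.4749, 1.2742, -2.9365, 0.8863).
‖u_3‖ = 4.1421, so q_3 = (-0.5975, 0.3076, -0.7089, 0.2140).

Q = [[-0.5222, -0.2416, -0.5975], [0.3482, -0.8356, 0.3076], [0.6963, -0.0101, -0.7089], [0.3482, 0.4933, 0.2140]], R = [[5.7446, -1.3926, 2.7852], [0.0000, 3.0101, 0.2919], [0.0000, 0.0000, 4.1421]]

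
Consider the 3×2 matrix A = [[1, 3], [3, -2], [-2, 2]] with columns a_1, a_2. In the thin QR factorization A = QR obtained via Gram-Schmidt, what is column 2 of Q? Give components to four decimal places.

q_2 = (0.9526, -0.1361, 0.2722)

a_1 = (1, 3, -2); ‖a_1‖ = 3.7417, so q_1 = (0.2673, 0.8018, -0.5345).
q_1·a_2 = 0.2673·3 + 0.8018·(-2) + (-0.5345)·2 = -1.8708.
u_2 = a_2 + 1.8708·q_1 = (3.5000, -0.5000, 1.0000).
‖u_2‖ = 3.6742, so q_2 = (0.9526, -0.1361, 0.2722).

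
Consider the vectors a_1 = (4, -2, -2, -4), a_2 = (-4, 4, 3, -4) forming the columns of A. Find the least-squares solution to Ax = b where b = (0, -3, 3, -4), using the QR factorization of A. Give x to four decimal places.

x = (0.5250, 0.3570)

q_1 = a_1/‖a_1‖ = (4, -2, -2, -4)/6.3246 = (0.6325, -0.3162, -0.3162, -0.6325).
r_{12} = q_1·a_2 = -2.2136.
u_2 = a_2 + 2.2136·q_1 = (-2.6000, 3.3000, 2.3000, -5.4000).
‖u_2‖ = 7.2180, so q_2 = (-0.3602, 0.4572, 0.3186, -0.7481).
Qᵀb = (2.5298, 2.5769).
Back-substitute: x_2 = 2.5769/7.2180 = 0.3570.
x_1 = (2.5298 + 2.2136·0.3570)/6.3246 = 0.5250.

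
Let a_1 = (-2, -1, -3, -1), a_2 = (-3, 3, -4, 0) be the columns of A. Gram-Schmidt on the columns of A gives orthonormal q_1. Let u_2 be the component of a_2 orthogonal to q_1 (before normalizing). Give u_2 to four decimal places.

q_1 = a_1/‖a_1‖ = (-2, -1, -3, -1)/3.8730 = (-0.5164, -0.2582, -0.7746, -0.2582).
r_{12} = q_1·a_2 = 3.8730.
u_2 = a_2 − 3.8730·q_1 = (-1.0000, 4.0000, -1.0000, 1.0000).

u_2 = (-1.0000, 4.0000, -1.0000, 1.0000)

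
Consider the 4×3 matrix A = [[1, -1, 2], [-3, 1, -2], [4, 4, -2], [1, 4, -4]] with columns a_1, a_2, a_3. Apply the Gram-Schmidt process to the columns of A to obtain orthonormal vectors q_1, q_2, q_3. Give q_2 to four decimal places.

q_2 = (-0.3216, 0.5610, 0.3291, 0.6881)

a_1 = (1, -3, 4, 1); ‖a_1‖ = 5.1962, so q_1 = (0.1925, -0.5774, 0.7698, 0.1925).
q_1·a_2 = 0.1925·(-1) + (-0.5774)·1 + 0.7698·4 + 0.1925·4 = 3.0792.
u_2 = a_2 − 3.0792·q_1 = (-1.5926, 2.7778, 1.6296, 3.4074).
‖u_2‖ = 4.9516, so q_2 = (-0.3216, 0.5610, 0.3291, 0.6881).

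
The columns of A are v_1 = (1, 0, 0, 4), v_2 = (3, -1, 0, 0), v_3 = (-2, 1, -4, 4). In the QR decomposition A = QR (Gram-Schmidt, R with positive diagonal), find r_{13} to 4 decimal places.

r_{13} = 3.3955

v_1 = (1, 0, 0, 4); ‖v_1‖ = 4.1231, so q_1 = (0.2425, 0.0000, 0.0000, 0.9701).
r_{13} = q_1·v_3 = 3.3955.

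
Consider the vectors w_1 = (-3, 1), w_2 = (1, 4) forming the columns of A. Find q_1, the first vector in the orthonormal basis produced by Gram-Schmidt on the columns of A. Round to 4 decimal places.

w_1 = (-3, 1); ‖w_1‖ = 3.1623, so q_1 = (-0.9487, 0.3162).

q_1 = (-0.9487, 0.3162)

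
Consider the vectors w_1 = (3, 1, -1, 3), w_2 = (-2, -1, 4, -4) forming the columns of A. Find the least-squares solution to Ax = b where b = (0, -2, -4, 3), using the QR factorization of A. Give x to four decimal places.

w_1 = (3, 1, -1, 3); ‖w_1‖ = 4.4721, so q_1 = (0.6708, 0.2236, -0.2236, 0.6708).
q_1·w_2 = 0.6708·(-2) + 0.2236·(-1) + (-0.2236)·4 + 0.6708·(-4) = -5.1430.
u_2 = w_2 + 5.1430·q_1 = (1.4500, 0.1500, 2.8500, -0.5500).
‖u_2‖ = 3.2481, so q_2 = (0.4464, 0.0462, 0.8774, -0.1693).
Qᵀb = (2.4597, -4.1101).
Back-substitute: x_2 = -4.1101/3.2481 = -1.2654.
x_1 = (2.4597 + 5.1430·(-1.2654))/4.4721 = -0.9052.

x = (-0.9052, -1.2654)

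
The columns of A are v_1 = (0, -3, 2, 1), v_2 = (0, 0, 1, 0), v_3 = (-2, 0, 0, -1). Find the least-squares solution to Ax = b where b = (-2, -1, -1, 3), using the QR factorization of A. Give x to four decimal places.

v_1 = (0, -3, 2, 1); ‖v_1‖ = 3.7417, so e_1 = (0.0000, -0.8018, 0.5345, 0.2673).
e_1·v_2 = 0.0000·0 + (-0.8018)·0 + 0.5345·1 + 0.2673·0 = 0.5345.
u_2 = v_2 − 0.5345·e_1 = (0.0000, 0.4286, 0.7143, -0.1429).
‖u_2‖ = 0.8452, so e_2 = (0.0000, 0.5071, 0.8452, -0.1690).
e_1·v_3 = 0.0000·(-2) + (-0.8018)·0 + 0.5345·0 + 0.2673·(-1) = -0.2673; e_2·v_3 = 0.0000·(-2) + 0.5071·0 + 0.8452·0 + (-0.1690)·(-1) = 0.1690.
u_3 = v_3 + 0.2673·e_1 − 0.1690·e_2 = (-2.0000, -0.3000, 0.0000, -0.9000).
‖u_3‖ = 2.2136, so e_3 = (-0.9035, -0.1355, 0.0000, -0.4066).
Qᵀb = (1.0690, -1.8593, 0.7228).
Back-substitute: x_3 = 0.7228/2.2136 = 0.3265.
x_2 = (-1.8593 − 0.1690·0.3265)/0.8452 = -2.2653.
x_1 = (1.0690 − 0.5345·(-2.2653) + 0.2673·0.3265)/3.7417 = 0.6327.

x = (0.6327, -2.2653, 0.3265)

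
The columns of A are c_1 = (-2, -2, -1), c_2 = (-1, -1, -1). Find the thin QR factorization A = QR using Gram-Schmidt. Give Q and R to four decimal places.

Q = [[-0.6667, 0.2357], [-0.6667, 0.2357], [-0.3333, -0.9428]], R = [[3.0000, 1.6667], [0.0000, 0.4714]]

e_1 = c_1/‖c_1‖ = (-2, -2, -1)/3.0000 = (-0.6667, -0.6667, -0.3333).
r_{12} = e_1·c_2 = 1.6667.
u_2 = c_2 − 1.6667·e_1 = (0.1111, 0.1111, -0.4444).
‖u_2‖ = 0.4714, so e_2 = (0.2357, 0.2357, -0.9428).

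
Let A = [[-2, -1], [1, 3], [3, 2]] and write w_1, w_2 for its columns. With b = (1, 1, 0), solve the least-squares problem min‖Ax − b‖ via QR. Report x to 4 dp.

w_1 = (-2, 1, 3); ‖w_1‖ = 3.7417, so q_1 = (-0.5345, 0.2673, 0.8018).
q_1·w_2 = (-0.5345)·(-1) + 0.2673·3 + 0.8018·2 = 2.9399.
u_2 = w_2 − 2.9399·q_1 = (0.5714, 2.2143, -0.3571).
‖u_2‖ = 2.3146, so q_2 = (0.2469, 0.9567, -0.1543).
Qᵀb = (-0.2673, 1.2036).
Back-substitute: x_2 = 1.2036/2.3146 = 0.5200.
x_1 = (-0.2673 − 2.9399·0.5200)/3.7417 = -0.4800.

x = (-0.4800, 0.5200)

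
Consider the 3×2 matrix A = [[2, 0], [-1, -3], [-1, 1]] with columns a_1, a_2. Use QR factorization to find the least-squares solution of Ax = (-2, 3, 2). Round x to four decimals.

e_1 = a_1/‖a_1‖ = (2, -1, -1)/2.4495 = (0.8165, -0.4082, -0.4082).
r_{12} = e_1·a_2 = 0.8165.
u_2 = a_2 − 0.8165·e_1 = (-0.6667, -2.6667, 1.3333).
‖u_2‖ = 3.0551, so e_2 = (-0.2182, -0.8729, 0.4364).
Qᵀb = (-3.6742, -1.3093).
Back-substitute: x_2 = -1.3093/3.0551 = -0.4286.
x_1 = (-3.6742 − 0.8165·(-0.4286))/2.4495 = -1.3571.

x = (-1.3571, -0.4286)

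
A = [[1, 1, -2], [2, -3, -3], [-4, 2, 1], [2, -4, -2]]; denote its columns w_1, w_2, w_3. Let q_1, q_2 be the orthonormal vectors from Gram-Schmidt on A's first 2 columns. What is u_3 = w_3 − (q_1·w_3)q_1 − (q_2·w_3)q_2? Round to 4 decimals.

u_3 = (-1.8900, -1.3398, -1.1683, -0.0518)

q_1 = w_1/‖w_1‖ = (1, 2, -4, 2)/5.0000 = (0.2000, 0.4000, -0.8000, 0.4000).
r_{12} = q_1·w_2 = -4.2000.
u_2 = w_2 + 4.2000·q_1 = (1.8400, -1.3200, -1.3600, -2.3200).
‖u_2‖ = 3.5157, so q_2 = (0.5234, -0.3755, -0.3868, -0.6599).
r_{13} = q_1·w_3 = -3.2000; r_{23} = q_2·w_3 = 1.0126.
u_3 = w_3 + 3.2000·q_1 − 1.0126·q_2 = (-1.8900, -1.3398, -1.1683, -0.0518).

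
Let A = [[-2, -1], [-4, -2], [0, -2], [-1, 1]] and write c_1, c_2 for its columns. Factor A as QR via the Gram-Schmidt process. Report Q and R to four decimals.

Q = [[-0.4364, -0.0576], [-0.8729, -0.1153], [0.0000, -0.8069], [-0.2182, 0.5764]], R = [[4.5826, 1.9640], [0.0000, 2.4785]]

e_1 = c_1/‖c_1‖ = (-2, -4, 0, -1)/4.5826 = (-0.4364, -0.8729, 0.0000, -0.2182).
r_{12} = e_1·c_2 = 1.9640.
u_2 = c_2 − 1.9640·e_1 = (-0.1429, -0.2857, -2.0000, 1.4286).
‖u_2‖ = 2.4785, so e_2 = (-0.0576, -0.1153, -0.8069, 0.5764).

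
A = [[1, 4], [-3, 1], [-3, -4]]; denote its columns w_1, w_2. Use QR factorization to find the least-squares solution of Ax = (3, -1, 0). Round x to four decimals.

x = (0.1201, 0.2860)

w_1 = (1, -3, -3); ‖w_1‖ = 4.3589, so e_1 = (0.2294, -0.6882, -0.6882).
e_1·w_2 = 0.2294·4 + (-0.6882)·1 + (-0.6882)·(-4) = 2.9824.
u_2 = w_2 − 2.9824·e_1 = (3.3158, 3.0526, -1.9474).
‖u_2‖ = 4.9097, so e_2 = (0.6754, 0.6218, -0.3966).
Qᵀb = (1.3765, 1.4043).
Back-substitute: x_2 = 1.4043/4.9097 = 0.2860.
x_1 = (1.3765 − 2.9824·0.2860)/4.3589 = 0.1201.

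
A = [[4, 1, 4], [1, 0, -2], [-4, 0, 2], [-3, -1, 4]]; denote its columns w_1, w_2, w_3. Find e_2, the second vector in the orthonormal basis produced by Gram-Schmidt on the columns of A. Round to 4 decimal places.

w_1 = (4, 1, -4, -3); ‖w_1‖ = 6.4807, so e_1 = (0.6172, 0.1543, -0.6172, -0.4629).
e_1·w_2 = 0.6172·1 + 0.1543·0 + (-0.6172)·0 + (-0.4629)·(-1) = 1.0801.
u_2 = w_2 − 1.0801·e_1 = (0.3333, -0.1667, 0.6667, -0.5000).
‖u_2‖ = 0.9129, so e_2 = (0.3651, -0.1826, 0.7303, -0.5477).

e_2 = (0.3651, -0.1826, 0.7303, -0.5477)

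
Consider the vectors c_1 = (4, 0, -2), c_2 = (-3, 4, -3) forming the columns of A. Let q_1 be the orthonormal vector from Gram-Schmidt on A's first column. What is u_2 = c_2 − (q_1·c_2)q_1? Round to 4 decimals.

c_1 = (4, 0, -2); ‖c_1‖ = 4.4721, so q_1 = (0.8944, 0.0000, -0.4472).
q_1·c_2 = 0.8944·(-3) + 0.0000·4 + (-0.4472)·(-3) = -1.3416.
u_2 = c_2 + 1.3416·q_1 = (-1.8000, 4.0000, -3.6000).

u_2 = (-1.8000, 4.0000, -3.6000)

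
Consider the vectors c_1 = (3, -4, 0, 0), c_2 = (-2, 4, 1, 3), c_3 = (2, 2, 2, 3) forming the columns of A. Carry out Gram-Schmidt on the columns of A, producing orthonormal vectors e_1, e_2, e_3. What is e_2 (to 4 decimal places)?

e_2 = (0.1962, 0.1472, 0.3066, 0.9197)

c_1 = (3, -4, 0, 0); ‖c_1‖ = 5.0000, so e_1 = (0.6000, -0.8000, 0.0000, 0.0000).
e_1·c_2 = 0.6000·(-2) + (-0.8000)·4 + 0.0000·1 + 0.0000·3 = -4.4000.
u_2 = c_2 + 4.4000·e_1 = (0.6400, 0.4800, 1.0000, 3.0000).
‖u_2‖ = 3.2619, so e_2 = (0.1962, 0.1472, 0.3066, 0.9197).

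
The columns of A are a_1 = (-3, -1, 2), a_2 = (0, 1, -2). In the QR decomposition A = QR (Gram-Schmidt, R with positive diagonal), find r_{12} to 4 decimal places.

r_{12} = -1.3363

e_1 = a_1/‖a_1‖ = (-3, -1, 2)/3.7417 = (-0.8018, -0.2673, 0.5345).
r_{12} = e_1·a_2 = -1.3363.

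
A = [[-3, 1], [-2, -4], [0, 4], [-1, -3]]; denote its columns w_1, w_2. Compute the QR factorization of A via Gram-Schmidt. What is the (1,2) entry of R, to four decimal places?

r_{12} = 2.1381

e_1 = w_1/‖w_1‖ = (-3, -2, 0, -1)/3.7417 = (-0.8018, -0.5345, 0.0000, -0.2673).
r_{12} = e_1·w_2 = 2.1381.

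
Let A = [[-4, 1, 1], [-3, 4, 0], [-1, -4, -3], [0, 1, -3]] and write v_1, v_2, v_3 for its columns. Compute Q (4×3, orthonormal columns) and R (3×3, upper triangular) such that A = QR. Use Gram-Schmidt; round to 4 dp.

q_1 = v_1/‖v_1‖ = (-4, -3, -1, 0)/5.0990 = (-0.7845, -0.5883, -0.1961, 0.0000).
r_{12} = q_1·v_2 = -2.3534.
u_2 = v_2 + 2.3534·q_1 = (-0.8462, 2.6154, -4.4615, 1.0000).
‖u_2‖ = 5.3349, so q_2 = (-0.1586, 0.4902, -0.8363, 0.1874).
r_{13} = q_1·v_3 = -0.1961; r_{23} = q_2·v_3 = 1.7879.
u_3 = v_3 + 0.1961·q_1 − 1.7879·q_2 = (1.1297, -0.9919, -1.5432, -3.3351).
‖u_3‖ = 3.9705, so q_3 = (0.2845, -0.2498, -0.3887, -0.8400).

Q = [[-0.7845, -0.1586, 0.2845], [-0.5883, 0.4902, -0.2498], [-0.1961, -0.8363, -0.3887], [0.0000, 0.1874, -0.8400]], R = [[5.0990, -2.3534, -0.1961], [0.0000, 5.3349, 1.7879], [0.0000, 0.0000, 3.9705]]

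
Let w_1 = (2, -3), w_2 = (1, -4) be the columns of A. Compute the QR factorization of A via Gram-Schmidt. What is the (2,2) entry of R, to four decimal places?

w_1 = (2, -3); ‖w_1‖ = 3.6056, so e_1 = (0.5547, -0.8321).
e_1·w_2 = 0.5547·1 + (-0.8321)·(-4) = 3.8829.
u_2 = w_2 − 3.8829·e_1 = (-1.1538, -0.7692).
r_{22} = ‖u_2‖ = 1.3868.

r_{22} = 1.3868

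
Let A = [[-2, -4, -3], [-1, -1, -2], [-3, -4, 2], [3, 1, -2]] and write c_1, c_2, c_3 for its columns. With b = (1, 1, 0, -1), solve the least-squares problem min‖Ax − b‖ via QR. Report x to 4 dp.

x = (-0.6667, 0.3333, -0.3333)

c_1 = (-2, -1, -3, 3); ‖c_1‖ = 4.7958, so q_1 = (-0.4170, -0.2085, -0.6255, 0.6255).
q_1·c_2 = (-0.4170)·(-4) + (-0.2085)·(-1) + (-0.6255)·(-4) + 0.6255·1 = 5.0043.
u_2 = c_2 − 5.0043·q_1 = (-1.9130, 0.0435, -0.8696, -2.1304).
‖u_2‖ = 2.9927, so q_2 = (-0.6392, 0.0145, -0.2906, -0.7119).
q_1·c_3 = (-0.4170)·(-3) + (-0.2085)·(-2) + (-0.6255)·2 + 0.6255·(-2) = -0.8341; q_2·c_3 = (-0.6392)·(-3) + 0.0145·(-2) + (-0.2906)·2 + (-0.7119)·(-2) = 2.7312.
u_3 = c_3 + 0.8341·q_1 − 2.7312·q_2 = (-1.6019, -2.2136, 2.2718, 0.4660).
‖u_3‖ = 3.5839, so q_3 = (-0.4470, -0.6176, 0.6339, 0.1300).
Qᵀb = (-1.2511, 0.0872, -1.1946).
Back-substitute: x_3 = -1.1946/3.5839 = -0.3333.
x_2 = (0.0872 − 2.7312·(-0.3333))/2.9927 = 0.3333.
x_1 = (-1.2511 − 5.0043·0.3333 + 0.8341·(-0.3333))/4.7958 = -0.6667.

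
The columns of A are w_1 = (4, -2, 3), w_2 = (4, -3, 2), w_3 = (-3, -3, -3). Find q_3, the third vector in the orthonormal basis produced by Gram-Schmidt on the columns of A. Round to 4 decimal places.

q_1 = w_1/‖w_1‖ = (4, -2, 3)/5.3852 = (0.7428, -0.3714, 0.5571).
r_{12} = q_1·w_2 = 5.1995.
u_2 = w_2 − 5.1995·q_1 = (0.1379, -1.0690, -0.8966).
‖u_2‖ = 1.4020, so q_2 = (0.0984, -0.7625, -0.6395).
r_{13} = q_1·w_3 = -2.7854; r_{23} = q_2·w_3 = 3.9108.
u_3 = w_3 + 2.7854·q_1 − 3.9108·q_2 = (-1.3158, -1.0526, 1.0526).
‖u_3‖ = 1.9868, so q_3 = (-0.6623, -0.5298, 0.5298).

q_3 = (-0.6623, -0.5298, 0.5298)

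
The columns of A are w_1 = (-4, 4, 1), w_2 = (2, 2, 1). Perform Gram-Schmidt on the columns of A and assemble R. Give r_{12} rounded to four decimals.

r_{12} = 0.1741

q_1 = w_1/‖w_1‖ = (-4, 4, 1)/5.7446 = (-0.6963, 0.6963, 0.1741).
r_{12} = q_1·w_2 = 0.1741.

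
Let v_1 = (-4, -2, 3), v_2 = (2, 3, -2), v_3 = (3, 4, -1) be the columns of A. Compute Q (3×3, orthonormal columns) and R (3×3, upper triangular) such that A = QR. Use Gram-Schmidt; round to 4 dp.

v_1 = (-4, -2, 3); ‖v_1‖ = 5.3852, so q_1 = (-0.7428, -0.3714, 0.5571).
q_1·v_2 = (-0.7428)·2 + (-0.3714)·3 + 0.5571·(-2) = -3.7139.
u_2 = v_2 + 3.7139·q_1 = (-0.7586, 1.6207, 0.0690).
‖u_2‖ = 1.7908, so q_2 = (-0.4236, 0.9050, 0.0385).
q_1·v_3 = (-0.7428)·3 + (-0.3714)·4 + 0.5571·(-1) = -4.2710; q_2·v_3 = (-0.4236)·3 + 0.9050·4 + 0.0385·(-1) = 2.3107.
u_3 = v_3 + 4.2710·q_1 − 2.3107·q_2 = (0.8065, 0.3226, 1.2903).
‖u_3‖ = 1.5554, so q_3 = (0.5185, 0.2074, 0.8296).

Q = [[-0.7428, -0.4236, 0.5185], [-0.3714, 0.9050, 0.2074], [0.5571, 0.0385, 0.8296]], R = [[5.3852, -3.7139, -4.2710], [0.0000, 1.7908, 2.3107], [0.0000, 0.0000, 1.5554]]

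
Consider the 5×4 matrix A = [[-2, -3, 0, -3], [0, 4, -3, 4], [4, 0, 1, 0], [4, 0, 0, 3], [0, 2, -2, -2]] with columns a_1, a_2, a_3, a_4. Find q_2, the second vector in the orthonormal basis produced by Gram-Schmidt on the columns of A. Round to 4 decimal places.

a_1 = (-2, 0, 4, 4, 0); ‖a_1‖ = 6.0000, so q_1 = (-0.3333, 0.0000, 0.6667, 0.6667, 0.0000).
q_1·a_2 = (-0.3333)·(-3) + 0.0000·4 + 0.6667·0 + 0.6667·0 + 0.0000·2 = 1.0000.
u_2 = a_2 − 1.0000·q_1 = (-2.6667, 4.0000, -0.6667, -0.6667, 2.0000).
‖u_2‖ = 5.2915, so q_2 = (-0.5040, 0.7559, -0.1260, -0.1260, 0.3780).

q_2 = (-0.5040, 0.7559, -0.1260, -0.1260, 0.3780)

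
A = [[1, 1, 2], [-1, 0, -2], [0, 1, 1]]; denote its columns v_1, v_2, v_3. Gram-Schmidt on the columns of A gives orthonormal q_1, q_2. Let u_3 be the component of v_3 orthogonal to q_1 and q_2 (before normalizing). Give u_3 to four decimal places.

u_3 = (-0.3333, -0.3333, 0.3333)

v_1 = (1, -1, 0); ‖v_1‖ = 1.4142, so q_1 = (0.7071, -0.7071, 0.0000).
q_1·v_2 = 0.7071·1 + (-0.7071)·0 + 0.0000·1 = 0.7071.
u_2 = v_2 − 0.7071·q_1 = (0.5000, 0.5000, 1.0000).
‖u_2‖ = 1.2247, so q_2 = (0.4082, 0.4082, 0.8165).
q_1·v_3 = 0.7071·2 + (-0.7071)·(-2) + 0.0000·1 = 2.8284; q_2·v_3 = 0.4082·2 + 0.4082·(-2) + 0.8165·1 = 0.8165.
u_3 = v_3 − 2.8284·q_1 − 0.8165·q_2 = (-0.3333, -0.3333, 0.3333).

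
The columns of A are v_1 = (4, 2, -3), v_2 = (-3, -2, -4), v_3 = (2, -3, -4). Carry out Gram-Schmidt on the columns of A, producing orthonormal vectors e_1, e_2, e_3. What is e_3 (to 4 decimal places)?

v_1 = (4, 2, -3); ‖v_1‖ = 5.3852, so e_1 = (0.7428, 0.3714, -0.5571).
e_1·v_2 = 0.7428·(-3) + 0.3714·(-2) + (-0.5571)·(-4) = -0.7428.
u_2 = v_2 + 0.7428·e_1 = (-2.4483, -1.7241, -4.4138).
‖u_2‖ = 5.3337, so e_2 = (-0.4590, -0.3233, -0.8275).
e_1·v_3 = 0.7428·2 + 0.3714·(-3) + (-0.5571)·(-4) = 2.5997; e_2·v_3 = (-0.4590)·2 + (-0.3233)·(-3) + (-0.8275)·(-4) = 3.3618.
u_3 = v_3 − 2.5997·e_1 − 3.3618·e_2 = (1.6121, -2.8788, 0.2303).
‖u_3‖ = 3.3075, so e_3 = (0.4874, -0.8704, 0.0696).

e_3 = (0.4874, -0.8704, 0.0696)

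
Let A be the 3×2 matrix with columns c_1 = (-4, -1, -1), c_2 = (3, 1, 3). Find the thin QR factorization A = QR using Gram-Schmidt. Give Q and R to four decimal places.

Q = [[-0.9428, -0.2542], [-0.2357, 0.0508], [-0.2357, 0.9658]], R = [[4.2426, -3.7712], [0.0000, 2.1858]]

e_1 = c_1/‖c_1‖ = (-4, -1, -1)/4.2426 = (-0.9428, -0.2357, -0.2357).
r_{12} = e_1·c_2 = -3.7712.
u_2 = c_2 + 3.7712·e_1 = (-0.5556, 0.1111, 2.1111).
‖u_2‖ = 2.1858, so e_2 = (-0.2542, 0.0508, 0.9658).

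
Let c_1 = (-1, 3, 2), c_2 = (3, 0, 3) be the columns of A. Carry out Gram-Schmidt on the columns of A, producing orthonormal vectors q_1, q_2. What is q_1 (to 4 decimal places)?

q_1 = (-0.2673, 0.8018, 0.5345)

c_1 = (-1, 3, 2); ‖c_1‖ = 3.7417, so q_1 = (-0.2673, 0.8018, 0.5345).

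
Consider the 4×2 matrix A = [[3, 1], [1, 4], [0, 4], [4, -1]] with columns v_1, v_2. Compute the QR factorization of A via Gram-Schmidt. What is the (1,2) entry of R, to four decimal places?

e_1 = v_1/‖v_1‖ = (3, 1, 0, 4)/5.0990 = (0.5883, 0.1961, 0.0000, 0.7845).
r_{12} = e_1·v_2 = 0.5883.

r_{12} = 0.5883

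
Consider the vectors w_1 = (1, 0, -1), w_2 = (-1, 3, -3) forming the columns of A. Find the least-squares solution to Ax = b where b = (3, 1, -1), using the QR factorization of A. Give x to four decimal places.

q_1 = w_1/‖w_1‖ = (1, 0, -1)/1.4142 = (0.7071, 0.0000, -0.7071).
r_{12} = q_1·w_2 = 1.4142.
u_2 = w_2 − 1.4142·q_1 = (-2.0000, 3.0000, -2.0000).
‖u_2‖ = 4.1231, so q_2 = (-0.4851, 0.7276, -0.4851).
Qᵀb = (2.8284, -0.2425).
Back-substitute: x_2 = -0.2425/4.1231 = -0.0588.
x_1 = (2.8284 − 1.4142·(-0.0588))/1.4142 = 2.0588.

x = (2.0588, -0.0588)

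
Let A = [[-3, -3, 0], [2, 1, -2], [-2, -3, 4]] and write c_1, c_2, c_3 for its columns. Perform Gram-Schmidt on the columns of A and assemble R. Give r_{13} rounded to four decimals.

q_1 = c_1/‖c_1‖ = (-3, 2, -2)/4.1231 = (-0.7276, 0.4851, -0.4851).
r_{13} = q_1·c_3 = -2.9104.

r_{13} = -2.9104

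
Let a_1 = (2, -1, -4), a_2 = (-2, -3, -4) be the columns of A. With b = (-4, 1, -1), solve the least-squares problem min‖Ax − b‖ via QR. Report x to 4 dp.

a_1 = (2, -1, -4); ‖a_1‖ = 4.5826, so e_1 = (0.4364, -0.2182, -0.8729).
e_1·a_2 = 0.4364·(-2) + (-0.2182)·(-3) + (-0.8729)·(-4) = 3.2733.
u_2 = a_2 − 3.2733·e_1 = (-3.4286, -2.2857, -1.1429).
‖u_2‖ = 4.2762, so e_2 = (-0.8018, -0.5345, -0.2673).
Qᵀb = (-1.0911, 2.9399).
Back-substitute: x_2 = 2.9399/4.2762 = 0.6875.
x_1 = (-1.0911 − 3.2733·0.6875)/4.5826 = -0.7292.

x = (-0.7292, 0.6875)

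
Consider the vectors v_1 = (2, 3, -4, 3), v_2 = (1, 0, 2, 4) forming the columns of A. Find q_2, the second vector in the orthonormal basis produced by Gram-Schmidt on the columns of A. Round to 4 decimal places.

q_2 = (0.1528, -0.1058, 0.5877, 0.7875)

v_1 = (2, 3, -4, 3); ‖v_1‖ = 6.1644, so q_1 = (0.3244, 0.4867, -0.6489, 0.4867).
q_1·v_2 = 0.3244·1 + 0.4867·0 + (-0.6489)·2 + 0.4867·4 = 0.9733.
u_2 = v_2 − 0.9733·q_1 = (0.6842, -0.4737, 2.6316, 3.5263).
‖u_2‖ = 4.4780, so q_2 = (0.1528, -0.1058, 0.5877, 0.7875).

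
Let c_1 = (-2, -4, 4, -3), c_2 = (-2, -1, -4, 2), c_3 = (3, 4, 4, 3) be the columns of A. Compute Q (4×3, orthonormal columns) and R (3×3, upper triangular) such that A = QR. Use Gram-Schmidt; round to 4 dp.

Q = [[-0.2981, -0.5771, -0.2030], [-0.5963, -0.4940, -0.0038], [0.5963, -0.6065, 0.5179], [-0.4472, 0.2348, 0.8310]], R = [[6.7082, -2.0870, -2.2361], [0.0000, 4.5436, -5.4289], [0.0000, 0.0000, 3.9405]]

c_1 = (-2, -4, 4, -3); ‖c_1‖ = 6.7082, so q_1 = (-0.2981, -0.5963, 0.5963, -0.4472).
q_1·c_2 = (-0.2981)·(-2) + (-0.5963)·(-1) + 0.5963·(-4) + (-0.4472)·2 = -2.0870.
u_2 = c_2 + 2.0870·q_1 = (-2.6222, -2.2444, -2.7556, 1.0667).
‖u_2‖ = 4.5436, so q_2 = (-0.5771, -0.4940, -0.6065, 0.2348).
q_1·c_3 = (-0.2981)·3 + (-0.5963)·4 + 0.5963·4 + (-0.4472)·3 = -2.2361; q_2·c_3 = (-0.5771)·3 + (-0.4940)·4 + (-0.6065)·4 + 0.2348·3 = -5.4289.
u_3 = c_3 + 2.2361·q_1 + 5.4289·q_2 = (-0.7998, -0.0151, 2.0409, 3.2745).
‖u_3‖ = 3.9405, so q_3 = (-0.2030, -0.0038, 0.5179, 0.8310).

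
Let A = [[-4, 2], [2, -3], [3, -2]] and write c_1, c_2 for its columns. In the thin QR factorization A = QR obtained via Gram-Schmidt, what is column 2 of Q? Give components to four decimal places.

q_2 = (-0.4236, -0.9050, 0.0385)

c_1 = (-4, 2, 3); ‖c_1‖ = 5.3852, so q_1 = (-0.7428, 0.3714, 0.5571).
q_1·c_2 = (-0.7428)·2 + 0.3714·(-3) + 0.5571·(-2) = -3.7139.
u_2 = c_2 + 3.7139·q_1 = (-0.7586, -1.6207, 0.0690).
‖u_2‖ = 1.7908, so q_2 = (-0.4236, -0.9050, 0.0385).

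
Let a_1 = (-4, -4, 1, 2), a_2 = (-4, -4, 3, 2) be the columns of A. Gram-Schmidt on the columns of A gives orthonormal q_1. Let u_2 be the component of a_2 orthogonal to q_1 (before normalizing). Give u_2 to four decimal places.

a_1 = (-4, -4, 1, 2); ‖a_1‖ = 6.0828, so q_1 = (-0.6576, -0.6576, 0.1644, 0.3288).
q_1·a_2 = (-0.6576)·(-4) + (-0.6576)·(-4) + 0.1644·3 + 0.3288·2 = 6.4116.
u_2 = a_2 − 6.4116·q_1 = (0.2162, 0.2162, 1.9459, -0.1081).

u_2 = (0.2162, 0.2162, 1.9459, -0.1081)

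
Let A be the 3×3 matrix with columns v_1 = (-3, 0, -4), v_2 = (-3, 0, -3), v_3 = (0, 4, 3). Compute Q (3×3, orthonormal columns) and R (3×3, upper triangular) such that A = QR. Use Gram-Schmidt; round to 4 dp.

Q = [[-0.6000, -0.8000, 0.0000], [0.0000, 0.0000, 1.0000], [-0.8000, 0.6000, 0.0000]], R = [[5.0000, 4.2000, -2.4000], [0.0000, 0.6000, 1.8000], [0.0000, 0.0000, 4.0000]]

v_1 = (-3, 0, -4); ‖v_1‖ = 5.0000, so q_1 = (-0.6000, 0.0000, -0.8000).
q_1·v_2 = (-0.6000)·(-3) + 0.0000·0 + (-0.8000)·(-3) = 4.2000.
u_2 = v_2 − 4.2000·q_1 = (-0.4800, 0.0000, 0.3600).
‖u_2‖ = 0.6000, so q_2 = (-0.8000, 0.0000, 0.6000).
q_1·v_3 = (-0.6000)·0 + 0.0000·4 + (-0.8000)·3 = -2.4000; q_2·v_3 = (-0.8000)·0 + 0.0000·4 + 0.6000·3 = 1.8000.
u_3 = v_3 + 2.4000·q_1 − 1.8000·q_2 = (0.0000, 4.0000, 0.0000).
‖u_3‖ = 4.0000, so q_3 = (0.0000, 1.0000, 0.0000).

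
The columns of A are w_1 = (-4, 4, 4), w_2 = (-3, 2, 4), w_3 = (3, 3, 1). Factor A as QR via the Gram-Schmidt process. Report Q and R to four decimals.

Q = [[-0.5774, 0.0000, 0.8165], [0.5774, -0.7071, 0.4082], [0.5774, 0.7071, 0.4082]], R = [[6.9282, 5.1962, 0.5774], [0.0000, 1.4142, -1.4142], [0.0000, 0.0000, 4.0825]]

w_1 = (-4, 4, 4); ‖w_1‖ = 6.9282, so e_1 = (-0.5774, 0.5774, 0.5774).
e_1·w_2 = (-0.5774)·(-3) + 0.5774·2 + 0.5774·4 = 5.1962.
u_2 = w_2 − 5.1962·e_1 = (0.0000, -1.0000, 1.0000).
‖u_2‖ = 1.4142, so e_2 = (0.0000, -0.7071, 0.7071).
e_1·w_3 = (-0.5774)·3 + 0.5774·3 + 0.5774·1 = 0.5774; e_2·w_3 = 0.0000·3 + (-0.7071)·3 + 0.7071·1 = -1.4142.
u_3 = w_3 − 0.5774·e_1 + 1.4142·e_2 = (3.3333, 1.6667, 1.6667).
‖u_3‖ = 4.0825, so e_3 = (0.8165, 0.4082, 0.4082).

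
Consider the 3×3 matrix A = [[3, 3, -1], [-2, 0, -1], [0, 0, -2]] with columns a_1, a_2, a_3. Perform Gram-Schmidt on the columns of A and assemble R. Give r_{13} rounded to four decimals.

r_{13} = -0.2774

a_1 = (3, -2, 0); ‖a_1‖ = 3.6056, so q_1 = (0.8321, -0.5547, 0.0000).
r_{13} = q_1·a_3 = -0.2774.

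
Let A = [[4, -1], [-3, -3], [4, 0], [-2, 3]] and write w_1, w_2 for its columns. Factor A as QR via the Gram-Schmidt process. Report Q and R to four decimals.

Q = [[0.5963, -0.2091], [-0.4472, -0.7040], [0.5963, 0.0204], [-0.2981, 0.6784]], R = [[6.7082, -0.1491], [0.0000, 4.3563]]

w_1 = (4, -3, 4, -2); ‖w_1‖ = 6.7082, so q_1 = (0.5963, -0.4472, 0.5963, -0.2981).
q_1·w_2 = 0.5963·(-1) + (-0.4472)·(-3) + 0.5963·0 + (-0.2981)·3 = -0.1491.
u_2 = w_2 + 0.1491·q_1 = (-0.9111, -3.0667, 0.0889, 2.9556).
‖u_2‖ = 4.3563, so q_2 = (-0.2091, -0.7040, 0.0204, 0.6784).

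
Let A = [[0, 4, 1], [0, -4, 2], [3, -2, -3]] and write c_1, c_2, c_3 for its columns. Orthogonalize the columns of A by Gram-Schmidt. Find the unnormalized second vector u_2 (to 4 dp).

u_2 = (4.0000, -4.0000, 0.0000)

c_1 = (0, 0, 3); ‖c_1‖ = 3.0000, so e_1 = (0.0000, 0.0000, 1.0000).
e_1·c_2 = 0.0000·4 + 0.0000·(-4) + 1.0000·(-2) = -2.0000.
u_2 = c_2 + 2.0000·e_1 = (4.0000, -4.0000, 0.0000).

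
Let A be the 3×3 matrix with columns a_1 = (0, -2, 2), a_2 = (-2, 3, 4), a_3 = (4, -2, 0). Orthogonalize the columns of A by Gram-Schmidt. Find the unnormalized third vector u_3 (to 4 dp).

u_3 = (2.9474, 0.8421, 0.8421)

e_1 = a_1/‖a_1‖ = (0, -2, 2)/2.8284 = (0.0000, -0.7071, 0.7071).
r_{12} = e_1·a_2 = 0.7071.
u_2 = a_2 − 0.7071·e_1 = (-2.0000, 3.5000, 3.5000).
‖u_2‖ = 5.3385, so e_2 = (-0.3746, 0.6556, 0.6556).
r_{13} = e_1·a_3 = 1.4142; r_{23} = e_2·a_3 = -2.8098.
u_3 = a_3 − 1.4142·e_1 + 2.8098·e_2 = (2.9474, 0.8421, 0.8421).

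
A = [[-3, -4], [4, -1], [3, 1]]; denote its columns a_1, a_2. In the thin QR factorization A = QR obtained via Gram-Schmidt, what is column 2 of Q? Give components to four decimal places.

q_2 = (-0.7972, -0.6037, 0.0077)

q_1 = a_1/‖a_1‖ = (-3, 4, 3)/5.8310 = (-0.5145, 0.6860, 0.5145).
r_{12} = q_1·a_2 = 1.8865.
u_2 = a_2 − 1.8865·q_1 = (-3.0294, -2.2941, 0.0294).
‖u_2‖ = 3.8002, so q_2 = (-0.7972, -0.6037, 0.0077).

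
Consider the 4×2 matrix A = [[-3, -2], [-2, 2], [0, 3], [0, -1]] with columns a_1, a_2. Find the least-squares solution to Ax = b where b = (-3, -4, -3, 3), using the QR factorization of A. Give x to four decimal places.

x = (1.4522, -0.9391)

a_1 = (-3, -2, 0, 0); ‖a_1‖ = 3.6056, so e_1 = (-0.8321, -0.5547, 0.0000, 0.0000).
e_1·a_2 = (-0.8321)·(-2) + (-0.5547)·2 + 0.0000·3 + 0.0000·(-1) = 0.5547.
u_2 = a_2 − 0.5547·e_1 = (-1.5385, 2.3077, 3.0000, -1.0000).
‖u_2‖ = 4.2062, so e_2 = (-0.3658, 0.5486, 0.7132, -0.2377).
Qᵀb = (4.7150, -3.9502).
Back-substitute: x_2 = -3.9502/4.2062 = -0.9391.
x_1 = (4.7150 − 0.5547·(-0.9391))/3.6056 = 1.4522.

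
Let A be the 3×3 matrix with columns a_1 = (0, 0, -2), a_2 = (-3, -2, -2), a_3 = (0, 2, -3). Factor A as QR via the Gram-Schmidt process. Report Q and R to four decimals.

Q = [[0.0000, -0.8321, -0.5547], [0.0000, -0.5547, 0.8321], [-1.0000, 0.0000, 0.0000]], R = [[2.0000, 2.0000, 3.0000], [0.0000, 3.6056, -1.1094], [0.0000, 0.0000, 1.6641]]

a_1 = (0, 0, -2); ‖a_1‖ = 2.0000, so q_1 = (0.0000, 0.0000, -1.0000).
q_1·a_2 = 0.0000·(-3) + 0.0000·(-2) + (-1.0000)·(-2) = 2.0000.
u_2 = a_2 − 2.0000·q_1 = (-3.0000, -2.0000, 0.0000).
‖u_2‖ = 3.6056, so q_2 = (-0.8321, -0.5547, 0.0000).
q_1·a_3 = 0.0000·0 + 0.0000·2 + (-1.0000)·(-3) = 3.0000; q_2·a_3 = (-0.8321)·0 + (-0.5547)·2 + 0.0000·(-3) = -1.1094.
u_3 = a_3 − 3.0000·q_1 + 1.1094·q_2 = (-0.9231, 1.3846, 0.0000).
‖u_3‖ = 1.6641, so q_3 = (-0.5547, 0.8321, 0.0000).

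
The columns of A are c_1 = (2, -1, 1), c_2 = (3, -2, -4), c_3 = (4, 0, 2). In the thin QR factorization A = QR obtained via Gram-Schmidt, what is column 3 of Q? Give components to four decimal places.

e_3 = (0.4773, 0.8751, -0.0796)

c_1 = (2, -1, 1); ‖c_1‖ = 2.4495, so e_1 = (0.8165, -0.4082, 0.4082).
e_1·c_2 = 0.8165·3 + (-0.4082)·(-2) + 0.4082·(-4) = 1.6330.
u_2 = c_2 − 1.6330·e_1 = (1.6667, -1.3333, -4.6667).
‖u_2‖ = 5.1316, so e_2 = (0.3248, -0.2598, -0.9094).
e_1·c_3 = 0.8165·4 + (-0.4082)·0 + 0.4082·2 = 4.0825; e_2·c_3 = 0.3248·4 + (-0.2598)·0 + (-0.9094)·2 = -0.5197.
u_3 = c_3 − 4.0825·e_1 + 0.5197·e_2 = (0.8354, 1.5316, -0.1392).
‖u_3‖ = 1.7502, so e_3 = (0.4773, 0.8751, -0.0796).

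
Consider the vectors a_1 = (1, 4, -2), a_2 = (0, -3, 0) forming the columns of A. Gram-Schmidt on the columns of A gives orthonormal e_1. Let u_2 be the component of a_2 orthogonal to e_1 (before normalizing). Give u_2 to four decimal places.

u_2 = (0.5714, -0.7143, -1.1429)

e_1 = a_1/‖a_1‖ = (1, 4, -2)/4.5826 = (0.2182, 0.8729, -0.4364).
r_{12} = e_1·a_2 = -2.6186.
u_2 = a_2 + 2.6186·e_1 = (0.5714, -0.7143, -1.1429).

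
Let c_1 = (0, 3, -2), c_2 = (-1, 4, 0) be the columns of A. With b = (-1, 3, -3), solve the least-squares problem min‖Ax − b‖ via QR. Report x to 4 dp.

x = (1.2857, -0.1429)

c_1 = (0, 3, -2); ‖c_1‖ = 3.6056, so q_1 = (0.0000, 0.8321, -0.5547).
q_1·c_2 = 0.0000·(-1) + 0.8321·4 + (-0.5547)·0 = 3.3282.
u_2 = c_2 − 3.3282·q_1 = (-1.0000, 1.2308, 1.8462).
‖u_2‖ = 2.4337, so q_2 = (-0.4109, 0.5057, 0.7586).
Qᵀb = (4.1603, -0.3477).
Back-substitute: x_2 = -0.3477/2.4337 = -0.1429.
x_1 = (4.1603 − 3.3282·(-0.1429))/3.6056 = 1.2857.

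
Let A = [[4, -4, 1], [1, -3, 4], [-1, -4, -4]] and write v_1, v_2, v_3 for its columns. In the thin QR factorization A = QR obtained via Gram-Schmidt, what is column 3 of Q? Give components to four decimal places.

e_3 = (-0.3091, 0.8830, -0.3532)

v_1 = (4, 1, -1); ‖v_1‖ = 4.2426, so e_1 = (0.9428, 0.2357, -0.2357).
e_1·v_2 = 0.9428·(-4) + 0.2357·(-3) + (-0.2357)·(-4) = -3.5355.
u_2 = v_2 + 3.5355·e_1 = (-0.6667, -2.1667, -4.8333).
‖u_2‖ = 5.3385, so e_2 = (-0.1249, -0.4059, -0.9054).
e_1·v_3 = 0.9428·1 + 0.2357·4 + (-0.2357)·(-4) = 2.8284; e_2·v_3 = (-0.1249)·1 + (-0.4059)·4 + (-0.9054)·(-4) = 1.8732.
u_3 = v_3 − 2.8284·e_1 − 1.8732·e_2 = (-1.4327, 4.0936, -1.6374).
‖u_3‖ = 4.6359, so e_3 = (-0.3091, 0.8830, -0.3532).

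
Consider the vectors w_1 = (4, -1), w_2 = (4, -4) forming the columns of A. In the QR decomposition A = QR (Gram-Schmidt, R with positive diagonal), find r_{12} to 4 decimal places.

w_1 = (4, -1); ‖w_1‖ = 4.1231, so e_1 = (0.9701, -0.2425).
r_{12} = e_1·w_2 = 4.8507.

r_{12} = 4.8507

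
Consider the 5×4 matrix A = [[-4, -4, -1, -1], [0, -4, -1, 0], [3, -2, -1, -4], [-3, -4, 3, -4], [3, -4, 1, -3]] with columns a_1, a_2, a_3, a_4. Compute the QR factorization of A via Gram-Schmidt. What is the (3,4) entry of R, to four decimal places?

r_{34} = -2.1737

a_1 = (-4, 0, 3, -3, 3); ‖a_1‖ = 6.5574, so q_1 = (-0.6100, 0.0000, 0.4575, -0.4575, 0.4575).
q_1·a_2 = (-0.6100)·(-4) + 0.0000·(-4) + 0.4575·(-2) + (-0.4575)·(-4) + 0.4575·(-4) = 1.5250.
u_2 = a_2 − 1.5250·q_1 = (-3.0698, -4.0000, -2.6977, -3.3023, -4.6977).
‖u_2‖ = 8.1040, so q_2 = (-0.3788, -0.4936, -0.3329, -0.4075, -0.5797).
q_1·a_3 = (-0.6100)·(-1) + 0.0000·(-1) + 0.4575·(-1) + (-0.4575)·3 + 0.4575·1 = -0.7625; q_2·a_3 = (-0.3788)·(-1) + (-0.4936)·(-1) + (-0.3329)·(-1) + (-0.4075)·3 + (-0.5797)·1 = -0.5969.
u_3 = a_3 + 0.7625·q_1 + 0.5969·q_2 = (-1.6912, -1.2946, -0.8499, 2.4079, 1.0028).
‖u_3‖ = 3.4731, so q_3 = (-0.4869, -0.3728, -0.2447, 0.6933, 0.2887).
r_{34} = q_3·a_4 = -2.1737.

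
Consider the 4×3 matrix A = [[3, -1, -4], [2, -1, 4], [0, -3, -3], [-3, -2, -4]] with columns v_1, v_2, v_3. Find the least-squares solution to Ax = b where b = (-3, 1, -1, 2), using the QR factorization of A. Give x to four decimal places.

x = (-0.7185, -0.3300, 0.3922)

e_1 = v_1/‖v_1‖ = (3, 2, 0, -3)/4.6904 = (0.6396, 0.4264, 0.0000, -0.6396).
r_{12} = e_1·v_2 = 0.2132.
u_2 = v_2 − 0.2132·e_1 = (-1.1364, -1.0909, -3.0000, -1.8636).
‖u_2‖ = 3.8671, so e_2 = (-0.2939, -0.2821, -0.7758, -0.4819).
r_{13} = e_1·v_3 = 1.7056; r_{23} = e_2·v_3 = 4.3020.
u_3 = v_3 − 1.7056·e_1 − 4.3020·e_2 = (-3.8267, 4.4863, 0.3374, -0.8359).
‖u_3‖ = 5.9652, so e_3 = (-0.6415, 0.7521, 0.0566, -0.1401).
Qᵀb = (-2.7716, 0.4114, 2.3398).
Back-substitute: x_3 = 2.3398/5.9652 = 0.3922.
x_2 = (0.4114 − 4.3020·0.3922)/3.8671 = -0.3300.
x_1 = (-2.7716 − 0.2132·(-0.3300) − 1.7056·0.3922)/4.6904 = -0.7185.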